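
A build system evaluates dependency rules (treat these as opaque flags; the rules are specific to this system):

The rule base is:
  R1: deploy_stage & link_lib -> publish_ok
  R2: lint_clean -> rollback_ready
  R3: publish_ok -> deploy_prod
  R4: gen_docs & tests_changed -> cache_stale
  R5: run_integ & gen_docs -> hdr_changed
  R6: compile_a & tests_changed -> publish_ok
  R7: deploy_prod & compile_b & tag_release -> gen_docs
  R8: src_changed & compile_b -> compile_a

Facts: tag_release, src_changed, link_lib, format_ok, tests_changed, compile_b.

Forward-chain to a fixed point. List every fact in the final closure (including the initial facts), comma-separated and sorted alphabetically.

Round 1 — R8, derive compile_a.
Round 2 — R6, derive publish_ok.
Round 3 — R3, derive deploy_prod.
Round 4 — R7, derive gen_docs.
Round 5 — R4, derive cache_stale.

cache_stale, compile_a, compile_b, deploy_prod, format_ok, gen_docs, link_lib, publish_ok, src_changed, tag_release, tests_changed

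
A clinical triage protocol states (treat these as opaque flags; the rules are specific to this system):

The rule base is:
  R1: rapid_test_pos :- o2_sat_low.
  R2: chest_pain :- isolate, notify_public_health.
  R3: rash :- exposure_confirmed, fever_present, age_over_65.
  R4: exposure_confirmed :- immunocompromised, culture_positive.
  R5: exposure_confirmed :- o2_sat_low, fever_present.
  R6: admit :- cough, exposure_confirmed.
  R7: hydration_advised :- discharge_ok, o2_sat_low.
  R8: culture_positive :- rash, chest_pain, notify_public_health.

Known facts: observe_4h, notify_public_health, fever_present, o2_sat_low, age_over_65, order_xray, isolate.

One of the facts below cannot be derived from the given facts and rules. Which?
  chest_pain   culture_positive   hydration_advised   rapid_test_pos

hydration_advised

Round 1 — R1, R2, R5, derive rapid_test_pos, chest_pain, exposure_confirmed.
Round 2 — R3, derive rash.
Round 3 — R8, derive culture_positive.
Derived: chest_pain (round 1), rapid_test_pos (round 1), culture_positive (round 3). hydration_advised never appears in any round.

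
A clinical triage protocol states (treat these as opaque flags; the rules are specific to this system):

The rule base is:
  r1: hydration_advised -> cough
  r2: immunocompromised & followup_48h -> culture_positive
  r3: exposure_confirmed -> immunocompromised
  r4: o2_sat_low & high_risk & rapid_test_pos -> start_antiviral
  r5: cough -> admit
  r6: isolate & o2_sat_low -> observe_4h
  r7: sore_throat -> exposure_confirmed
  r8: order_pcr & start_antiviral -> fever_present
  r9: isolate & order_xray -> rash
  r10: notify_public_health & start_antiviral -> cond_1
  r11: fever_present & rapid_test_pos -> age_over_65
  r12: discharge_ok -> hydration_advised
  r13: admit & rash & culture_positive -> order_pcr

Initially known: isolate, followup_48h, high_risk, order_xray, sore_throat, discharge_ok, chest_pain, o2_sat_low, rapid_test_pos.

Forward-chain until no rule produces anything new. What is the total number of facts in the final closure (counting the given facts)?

21

Round 1: r4 [o2_sat_low & high_risk & rapid_test_pos -> start_antiviral]; r6 [isolate & o2_sat_low -> observe_4h]; r7 [sore_throat -> exposure_confirmed]; r9 [isolate & order_xray -> rash]; r12 [discharge_ok -> hydration_advised]. Adds start_antiviral, observe_4h, exposure_confirmed, rash, hydration_advised.
Round 2: r1 [hydration_advised -> cough]; r3 [exposure_confirmed -> immunocompromised]. Adds cough, immunocompromised.
Round 3: r2 [immunocompromised & followup_48h -> culture_positive]; r5 [cough -> admit]. Adds culture_positive, admit.
Round 4: r13 [admit & rash & culture_positive -> order_pcr]. Adds order_pcr.
Round 5: r8 [order_pcr & start_antiviral -> fever_present]. Adds fever_present.
Round 6: r11 [fever_present & rapid_test_pos -> age_over_65]. Adds age_over_65.
Closure: {admit, age_over_65, chest_pain, cough, culture_positive, discharge_ok, exposure_confirmed, fever_present, followup_48h, high_risk, hydration_advised, immunocompromised, isolate, o2_sat_low, observe_4h, order_pcr, order_xray, rapid_test_pos, rash, sore_throat, start_antiviral} — 21 facts.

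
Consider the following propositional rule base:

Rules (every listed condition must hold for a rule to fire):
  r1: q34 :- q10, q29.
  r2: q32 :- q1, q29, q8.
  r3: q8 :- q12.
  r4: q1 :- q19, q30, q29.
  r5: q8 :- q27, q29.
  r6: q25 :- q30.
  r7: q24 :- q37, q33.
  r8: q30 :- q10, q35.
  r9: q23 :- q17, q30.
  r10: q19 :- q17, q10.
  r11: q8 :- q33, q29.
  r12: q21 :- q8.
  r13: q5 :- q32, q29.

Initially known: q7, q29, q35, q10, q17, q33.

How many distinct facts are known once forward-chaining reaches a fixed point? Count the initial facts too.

Round 1 fires r1, r8, r10, r11, giving q34, q30, q19, q8.
Round 2 fires r4, r6, r9, r12, giving q1, q25, q23, q21.
Round 3 fires r2, giving q32.
Round 4 fires r13, giving q5.
Closure: {q1, q10, q17, q19, q21, q23, q25, q29, q30, q32, q33, q34, q35, q5, q7, q8} — 16 facts.

16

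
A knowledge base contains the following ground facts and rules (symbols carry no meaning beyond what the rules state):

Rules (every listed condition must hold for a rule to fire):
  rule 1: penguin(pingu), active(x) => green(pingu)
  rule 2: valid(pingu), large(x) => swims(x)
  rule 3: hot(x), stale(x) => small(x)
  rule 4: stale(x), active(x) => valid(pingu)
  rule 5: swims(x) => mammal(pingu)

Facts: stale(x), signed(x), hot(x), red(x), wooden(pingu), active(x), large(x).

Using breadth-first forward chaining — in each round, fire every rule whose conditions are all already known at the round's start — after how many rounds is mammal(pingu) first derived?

[1] rule 3 [hot(x), stale(x) => small(x)]; rule 4 [stale(x), active(x) => valid(pingu)]. ⇒ new: small(x), valid(pingu).
[2] rule 2 [valid(pingu), large(x) => swims(x)]. ⇒ new: swims(x).
[3] rule 5 [swims(x) => mammal(pingu)]. ⇒ new: mammal(pingu).
mammal(pingu) first appears in round 3.

3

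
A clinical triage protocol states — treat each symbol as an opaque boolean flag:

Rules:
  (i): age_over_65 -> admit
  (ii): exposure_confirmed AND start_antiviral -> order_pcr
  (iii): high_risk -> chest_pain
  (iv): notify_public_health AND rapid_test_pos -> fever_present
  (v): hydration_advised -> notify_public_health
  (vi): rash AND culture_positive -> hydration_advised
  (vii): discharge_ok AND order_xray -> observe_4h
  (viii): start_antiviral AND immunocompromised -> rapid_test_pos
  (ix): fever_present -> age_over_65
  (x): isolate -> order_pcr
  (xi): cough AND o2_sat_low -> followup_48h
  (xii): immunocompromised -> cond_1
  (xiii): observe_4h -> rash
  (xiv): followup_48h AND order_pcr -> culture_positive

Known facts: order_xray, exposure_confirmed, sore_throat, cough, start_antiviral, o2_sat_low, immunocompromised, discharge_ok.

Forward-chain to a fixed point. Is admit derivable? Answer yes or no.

Round 1: (ii) [exposure_confirmed AND start_antiviral -> order_pcr]; (vii) [discharge_ok AND order_xray -> observe_4h]; (viii) [start_antiviral AND immunocompromised -> rapid_test_pos]; (xi) [cough AND o2_sat_low -> followup_48h]; (xii) [immunocompromised -> cond_1]. Adds order_pcr, observe_4h, rapid_test_pos, followup_48h, cond_1.
Round 2: (xiii) [observe_4h -> rash]; (xiv) [followup_48h AND order_pcr -> culture_positive]. Adds rash, culture_positive.
Round 3: (vi) [rash AND culture_positive -> hydration_advised]. Adds hydration_advised.
Round 4: (v) [hydration_advised -> notify_public_health]. Adds notify_public_health.
Round 5: (iv) [notify_public_health AND rapid_test_pos -> fever_present]. Adds fever_present.
Round 6: (ix) [fever_present -> age_over_65]. Adds age_over_65.
Round 7: (i) [age_over_65 -> admit]. Adds admit.
admit appears in round 7, so it is derivable.

yes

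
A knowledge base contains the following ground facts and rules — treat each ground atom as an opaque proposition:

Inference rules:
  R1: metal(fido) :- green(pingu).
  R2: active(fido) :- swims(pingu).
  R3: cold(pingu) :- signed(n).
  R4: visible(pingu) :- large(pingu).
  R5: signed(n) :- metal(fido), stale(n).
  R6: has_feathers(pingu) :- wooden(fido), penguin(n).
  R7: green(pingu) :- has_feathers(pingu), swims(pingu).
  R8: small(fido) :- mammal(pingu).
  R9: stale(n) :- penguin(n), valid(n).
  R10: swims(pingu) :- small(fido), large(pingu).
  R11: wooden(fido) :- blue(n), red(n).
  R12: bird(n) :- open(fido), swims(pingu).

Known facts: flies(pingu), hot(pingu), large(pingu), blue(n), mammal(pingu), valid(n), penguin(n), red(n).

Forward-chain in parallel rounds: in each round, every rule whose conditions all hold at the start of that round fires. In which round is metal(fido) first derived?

4

Round 1 fires R4, R8, R9, R11, giving visible(pingu), small(fido), stale(n), wooden(fido).
Round 2 fires R6, R10, giving has_feathers(pingu), swims(pingu).
Round 3 fires R2, R7, giving active(fido), green(pingu).
Round 4 fires R1, giving metal(fido).
metal(fido) first appears in round 4.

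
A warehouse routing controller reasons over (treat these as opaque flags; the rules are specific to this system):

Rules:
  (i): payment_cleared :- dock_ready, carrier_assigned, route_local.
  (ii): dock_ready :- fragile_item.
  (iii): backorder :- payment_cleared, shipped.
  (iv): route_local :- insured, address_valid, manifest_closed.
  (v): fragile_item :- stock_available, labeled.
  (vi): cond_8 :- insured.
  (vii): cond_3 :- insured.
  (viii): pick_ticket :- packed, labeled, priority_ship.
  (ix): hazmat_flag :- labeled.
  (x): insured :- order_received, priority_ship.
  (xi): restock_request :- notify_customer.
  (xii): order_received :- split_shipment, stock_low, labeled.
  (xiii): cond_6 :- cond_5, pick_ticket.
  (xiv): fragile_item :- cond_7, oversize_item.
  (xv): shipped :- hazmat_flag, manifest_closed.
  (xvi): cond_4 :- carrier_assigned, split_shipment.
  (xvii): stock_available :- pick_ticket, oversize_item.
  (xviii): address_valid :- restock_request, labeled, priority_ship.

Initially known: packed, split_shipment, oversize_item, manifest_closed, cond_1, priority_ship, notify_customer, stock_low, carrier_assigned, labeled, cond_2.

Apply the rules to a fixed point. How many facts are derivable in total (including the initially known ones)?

27

Round 1: (viii) [pick_ticket :- packed, labeled, priority_ship.]; (ix) [hazmat_flag :- labeled.]; (xi) [restock_request :- notify_customer.]; (xii) [order_received :- split_shipment, stock_low, labeled.]; (xvi) [cond_4 :- carrier_assigned, split_shipment.]. Adds pick_ticket, hazmat_flag, restock_request, order_received, cond_4.
Round 2: (x) [insured :- order_received, priority_ship.]; (xv) [shipped :- hazmat_flag, manifest_closed.]; (xvii) [stock_available :- pick_ticket, oversize_item.]; (xviii) [address_valid :- restock_request, labeled, priority_ship.]. Adds insured, shipped, stock_available, address_valid.
Round 3: (iv) [route_local :- insured, address_valid, manifest_closed.]; (v) [fragile_item :- stock_available, labeled.]; (vi) [cond_8 :- insured.]; (vii) [cond_3 :- insured.]. Adds route_local, fragile_item, cond_8, cond_3.
Round 4: (ii) [dock_ready :- fragile_item.]. Adds dock_ready.
Round 5: (i) [payment_cleared :- dock_ready, carrier_assigned, route_local.]. Adds payment_cleared.
Round 6: (iii) [backorder :- payment_cleared, shipped.]. Adds backorder.
Closure: {address_valid, backorder, carrier_assigned, cond_1, cond_2, cond_3, cond_4, cond_8, dock_ready, fragile_item, hazmat_flag, insured, labeled, manifest_closed, notify_customer, order_received, oversize_item, packed, payment_cleared, pick_ticket, priority_ship, restock_request, route_local, shipped, split_shipment, stock_available, stock_low} — 27 facts.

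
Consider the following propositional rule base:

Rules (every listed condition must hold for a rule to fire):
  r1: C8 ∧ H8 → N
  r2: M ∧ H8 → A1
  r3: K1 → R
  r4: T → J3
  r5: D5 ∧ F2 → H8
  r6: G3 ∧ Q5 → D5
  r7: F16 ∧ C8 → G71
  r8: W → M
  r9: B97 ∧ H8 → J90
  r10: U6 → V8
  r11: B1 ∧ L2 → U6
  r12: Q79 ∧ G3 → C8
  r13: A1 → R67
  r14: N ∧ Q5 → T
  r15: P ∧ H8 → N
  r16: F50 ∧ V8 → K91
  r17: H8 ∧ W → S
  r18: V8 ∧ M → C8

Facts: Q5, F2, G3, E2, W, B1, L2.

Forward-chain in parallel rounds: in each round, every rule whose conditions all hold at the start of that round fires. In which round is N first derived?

[1] r6 [G3 ∧ Q5 → D5]; r8 [W → M]; r11 [B1 ∧ L2 → U6]. ⇒ new: D5, M, U6.
[2] r5 [D5 ∧ F2 → H8]; r10 [U6 → V8]. ⇒ new: H8, V8.
[3] r2 [M ∧ H8 → A1]; r17 [H8 ∧ W → S]; r18 [V8 ∧ M → C8]. ⇒ new: A1, S, C8.
[4] r1 [C8 ∧ H8 → N]; r13 [A1 → R67]. ⇒ new: N, R67.
N first appears in round 4.

4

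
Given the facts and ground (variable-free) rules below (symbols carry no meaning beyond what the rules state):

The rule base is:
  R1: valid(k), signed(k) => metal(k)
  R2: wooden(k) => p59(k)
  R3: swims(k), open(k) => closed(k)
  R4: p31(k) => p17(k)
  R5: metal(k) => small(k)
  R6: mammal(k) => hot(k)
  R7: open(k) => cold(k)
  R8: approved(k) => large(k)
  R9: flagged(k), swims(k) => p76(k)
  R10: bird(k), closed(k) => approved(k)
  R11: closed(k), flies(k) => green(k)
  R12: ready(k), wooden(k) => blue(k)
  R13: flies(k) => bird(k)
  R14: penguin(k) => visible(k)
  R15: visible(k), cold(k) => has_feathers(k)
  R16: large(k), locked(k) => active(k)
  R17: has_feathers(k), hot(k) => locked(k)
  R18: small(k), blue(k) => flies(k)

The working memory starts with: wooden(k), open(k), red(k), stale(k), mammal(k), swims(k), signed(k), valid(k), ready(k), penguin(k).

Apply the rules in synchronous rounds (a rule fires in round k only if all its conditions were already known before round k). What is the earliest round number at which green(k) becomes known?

4

Round 1 fires R1, R2, R3, R6, R7, R12, R14, giving metal(k), p59(k), closed(k), hot(k), cold(k), blue(k), visible(k).
Round 2 fires R5, R15, giving small(k), has_feathers(k).
Round 3 fires R17, R18, giving locked(k), flies(k).
Round 4 fires R11, R13, giving green(k), bird(k).
green(k) first appears in round 4.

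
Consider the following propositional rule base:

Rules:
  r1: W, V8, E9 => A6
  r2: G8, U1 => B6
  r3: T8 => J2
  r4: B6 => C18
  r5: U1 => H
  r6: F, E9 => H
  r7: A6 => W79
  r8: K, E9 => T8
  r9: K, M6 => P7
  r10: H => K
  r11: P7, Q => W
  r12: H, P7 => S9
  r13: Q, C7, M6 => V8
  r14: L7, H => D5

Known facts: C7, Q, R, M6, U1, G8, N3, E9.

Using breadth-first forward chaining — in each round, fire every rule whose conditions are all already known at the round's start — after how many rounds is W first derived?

Round 1 fires r2, r5, r13, giving B6, H, V8.
Round 2 fires r4, r10, giving C18, K.
Round 3 fires r8, r9, giving T8, P7.
Round 4 fires r3, r11, r12, giving J2, W, S9.
W first appears in round 4.

4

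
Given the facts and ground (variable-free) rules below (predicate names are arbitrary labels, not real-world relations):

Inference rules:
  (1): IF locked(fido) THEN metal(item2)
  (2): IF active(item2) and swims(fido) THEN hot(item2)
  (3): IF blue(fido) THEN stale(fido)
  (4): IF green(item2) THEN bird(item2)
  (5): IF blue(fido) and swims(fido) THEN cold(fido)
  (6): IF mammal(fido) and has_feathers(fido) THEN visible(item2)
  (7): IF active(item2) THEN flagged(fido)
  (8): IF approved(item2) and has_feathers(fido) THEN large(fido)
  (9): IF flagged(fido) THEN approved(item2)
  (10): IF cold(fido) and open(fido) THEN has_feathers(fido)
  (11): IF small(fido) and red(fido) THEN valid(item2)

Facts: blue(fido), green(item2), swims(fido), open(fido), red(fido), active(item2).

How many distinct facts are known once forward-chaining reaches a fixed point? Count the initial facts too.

Round 1 fires (2), (3), (4), (5), (7), giving hot(item2), stale(fido), bird(item2), cold(fido), flagged(fido).
Round 2 fires (9), (10), giving approved(item2), has_feathers(fido).
Round 3 fires (8), giving large(fido).
Closure: {active(item2), approved(item2), bird(item2), blue(fido), cold(fido), flagged(fido), green(item2), has_feathers(fido), hot(item2), large(fido), open(fido), red(fido), stale(fido), swims(fido)} — 14 facts.

14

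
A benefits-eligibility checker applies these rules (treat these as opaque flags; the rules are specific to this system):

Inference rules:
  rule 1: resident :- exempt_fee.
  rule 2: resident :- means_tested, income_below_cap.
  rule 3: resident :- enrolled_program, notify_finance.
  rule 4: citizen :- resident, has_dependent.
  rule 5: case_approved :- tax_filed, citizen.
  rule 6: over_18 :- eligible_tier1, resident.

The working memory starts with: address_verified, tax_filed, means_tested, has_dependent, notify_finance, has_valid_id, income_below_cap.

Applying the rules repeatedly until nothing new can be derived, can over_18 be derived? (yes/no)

no

Round 1 — rule 2, derive resident.
Round 2 — rule 4, derive citizen.
Round 3 — rule 5, derive case_approved.
Fixed point reached. over_18 is concluded only by rule 6; rule 6 needs eligible_tier1 (never derived).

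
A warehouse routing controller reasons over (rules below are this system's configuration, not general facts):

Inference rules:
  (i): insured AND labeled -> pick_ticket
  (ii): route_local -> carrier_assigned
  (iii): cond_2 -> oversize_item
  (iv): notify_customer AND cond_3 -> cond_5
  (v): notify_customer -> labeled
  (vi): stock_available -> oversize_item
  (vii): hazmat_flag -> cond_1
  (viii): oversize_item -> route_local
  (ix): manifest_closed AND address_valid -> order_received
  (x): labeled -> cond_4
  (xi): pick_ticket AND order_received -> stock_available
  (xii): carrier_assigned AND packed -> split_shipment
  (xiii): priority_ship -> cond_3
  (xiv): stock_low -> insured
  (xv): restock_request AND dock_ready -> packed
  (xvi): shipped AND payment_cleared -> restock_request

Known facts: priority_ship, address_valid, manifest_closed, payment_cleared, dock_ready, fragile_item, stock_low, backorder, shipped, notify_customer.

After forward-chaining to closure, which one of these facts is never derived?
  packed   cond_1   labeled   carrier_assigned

cond_1

Round 1 — (v), (ix), (xiii), (xiv), (xvi), derive labeled, order_received, cond_3, insured, restock_request.
Round 2 — (i), (iv), (x), (xv), derive pick_ticket, cond_5, cond_4, packed.
Round 3 — (xi), derive stock_available.
Round 4 — (vi), derive oversize_item.
Round 5 — (viii), derive route_local.
Round 6 — (ii), derive carrier_assigned.
Round 7 — (xii), derive split_shipment.
Derived: carrier_assigned (round 6), labeled (round 1), packed (round 2). cond_1 never appears in any round.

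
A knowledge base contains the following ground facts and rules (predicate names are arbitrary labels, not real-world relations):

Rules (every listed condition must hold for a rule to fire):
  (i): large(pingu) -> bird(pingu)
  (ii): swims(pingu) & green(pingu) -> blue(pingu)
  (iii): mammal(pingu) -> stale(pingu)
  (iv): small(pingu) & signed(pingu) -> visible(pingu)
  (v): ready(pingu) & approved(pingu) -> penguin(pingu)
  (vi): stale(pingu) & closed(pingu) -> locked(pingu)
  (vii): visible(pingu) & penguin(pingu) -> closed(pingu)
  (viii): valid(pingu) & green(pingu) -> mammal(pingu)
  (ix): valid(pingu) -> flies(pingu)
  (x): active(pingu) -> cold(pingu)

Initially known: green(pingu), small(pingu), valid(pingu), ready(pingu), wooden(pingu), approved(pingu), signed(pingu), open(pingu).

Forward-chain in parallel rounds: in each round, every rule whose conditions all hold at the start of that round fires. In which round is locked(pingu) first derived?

Round 1 — (iv), (v), (viii), (ix), derive visible(pingu), penguin(pingu), mammal(pingu), flies(pingu).
Round 2 — (iii), (vii), derive stale(pingu), closed(pingu).
Round 3 — (vi), derive locked(pingu).
locked(pingu) first appears in round 3.

3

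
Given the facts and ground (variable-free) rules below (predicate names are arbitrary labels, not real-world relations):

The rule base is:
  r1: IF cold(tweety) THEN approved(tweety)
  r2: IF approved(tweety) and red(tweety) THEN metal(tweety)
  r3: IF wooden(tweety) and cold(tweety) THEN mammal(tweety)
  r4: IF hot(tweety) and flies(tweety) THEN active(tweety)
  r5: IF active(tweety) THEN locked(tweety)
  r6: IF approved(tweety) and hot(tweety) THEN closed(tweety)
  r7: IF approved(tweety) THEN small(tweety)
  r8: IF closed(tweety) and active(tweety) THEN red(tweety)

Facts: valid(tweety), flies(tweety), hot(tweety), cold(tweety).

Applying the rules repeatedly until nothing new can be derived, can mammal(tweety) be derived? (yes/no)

Round 1: r1 [IF cold(tweety) THEN approved(tweety)]; r4 [IF hot(tweety) and flies(tweety) THEN active(tweety)]. Adds approved(tweety), active(tweety).
Round 2: r5 [IF active(tweety) THEN locked(tweety)]; r6 [IF approved(tweety) and hot(tweety) THEN closed(tweety)]; r7 [IF approved(tweety) THEN small(tweety)]. Adds locked(tweety), closed(tweety), small(tweety).
Round 3: r8 [IF closed(tweety) and active(tweety) THEN red(tweety)]. Adds red(tweety).
Round 4: r2 [IF approved(tweety) and red(tweety) THEN metal(tweety)]. Adds metal(tweety).
Fixed point reached. mammal(tweety) is concluded only by r3; r3 needs wooden(tweety) (never derived).

no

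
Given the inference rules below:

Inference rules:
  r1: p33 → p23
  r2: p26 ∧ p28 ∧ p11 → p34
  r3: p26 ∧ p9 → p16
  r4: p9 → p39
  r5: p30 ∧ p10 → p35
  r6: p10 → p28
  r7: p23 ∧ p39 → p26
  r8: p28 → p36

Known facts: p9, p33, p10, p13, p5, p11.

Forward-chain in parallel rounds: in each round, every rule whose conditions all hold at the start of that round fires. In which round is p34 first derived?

3

Round 1 fires r1, r4, r6, giving p23, p39, p28.
Round 2 fires r7, r8, giving p26, p36.
Round 3 fires r2, r3, giving p34, p16.
p34 first appears in round 3.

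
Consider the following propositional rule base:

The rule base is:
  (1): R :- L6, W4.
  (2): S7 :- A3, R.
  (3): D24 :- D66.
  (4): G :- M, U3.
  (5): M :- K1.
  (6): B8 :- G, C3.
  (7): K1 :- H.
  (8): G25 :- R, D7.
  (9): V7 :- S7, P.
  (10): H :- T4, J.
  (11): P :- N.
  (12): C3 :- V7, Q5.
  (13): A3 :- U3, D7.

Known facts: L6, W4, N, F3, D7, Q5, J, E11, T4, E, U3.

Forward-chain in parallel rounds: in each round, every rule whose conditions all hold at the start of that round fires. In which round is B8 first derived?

Round 1: (1) [R :- L6, W4.]; (10) [H :- T4, J.]; (11) [P :- N.]; (13) [A3 :- U3, D7.]. New: R, H, P, A3.
Round 2: (2) [S7 :- A3, R.]; (7) [K1 :- H.]; (8) [G25 :- R, D7.]. New: S7, K1, G25.
Round 3: (5) [M :- K1.]; (9) [V7 :- S7, P.]. New: M, V7.
Round 4: (4) [G :- M, U3.]; (12) [C3 :- V7, Q5.]. New: G, C3.
Round 5: (6) [B8 :- G, C3.]. New: B8.
B8 first appears in round 5.

5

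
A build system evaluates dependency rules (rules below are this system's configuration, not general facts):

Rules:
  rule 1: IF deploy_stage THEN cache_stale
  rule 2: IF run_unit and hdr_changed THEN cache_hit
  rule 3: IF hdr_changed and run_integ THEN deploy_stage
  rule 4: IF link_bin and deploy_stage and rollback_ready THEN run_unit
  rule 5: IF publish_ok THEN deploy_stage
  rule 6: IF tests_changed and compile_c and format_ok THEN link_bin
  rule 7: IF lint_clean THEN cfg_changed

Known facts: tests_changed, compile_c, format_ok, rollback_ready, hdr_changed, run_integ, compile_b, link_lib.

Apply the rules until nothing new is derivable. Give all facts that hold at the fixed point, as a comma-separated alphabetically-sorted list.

cache_hit, cache_stale, compile_b, compile_c, deploy_stage, format_ok, hdr_changed, link_bin, link_lib, rollback_ready, run_integ, run_unit, tests_changed

Round 1 — rule 3, rule 6, derive deploy_stage, link_bin.
Round 2 — rule 1, rule 4, derive cache_stale, run_unit.
Round 3 — rule 2, derive cache_hit.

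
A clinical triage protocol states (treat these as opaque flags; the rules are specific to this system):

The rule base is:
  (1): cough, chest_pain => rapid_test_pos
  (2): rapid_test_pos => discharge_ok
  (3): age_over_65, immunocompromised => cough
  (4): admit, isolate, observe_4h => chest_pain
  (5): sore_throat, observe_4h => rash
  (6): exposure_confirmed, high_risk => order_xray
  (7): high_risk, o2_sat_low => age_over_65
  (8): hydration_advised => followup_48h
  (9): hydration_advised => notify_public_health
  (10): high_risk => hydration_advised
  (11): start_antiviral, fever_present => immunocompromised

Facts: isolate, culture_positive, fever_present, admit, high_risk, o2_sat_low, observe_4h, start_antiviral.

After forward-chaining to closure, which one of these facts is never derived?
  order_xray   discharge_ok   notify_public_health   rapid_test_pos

Round 1: (4) [admit, isolate, observe_4h => chest_pain]; (7) [high_risk, o2_sat_low => age_over_65]; (10) [high_risk => hydration_advised]; (11) [start_antiviral, fever_present => immunocompromised]. Adds chest_pain, age_over_65, hydration_advised, immunocompromised.
Round 2: (3) [age_over_65, immunocompromised => cough]; (8) [hydration_advised => followup_48h]; (9) [hydration_advised => notify_public_health]. Adds cough, followup_48h, notify_public_health.
Round 3: (1) [cough, chest_pain => rapid_test_pos]. Adds rapid_test_pos.
Round 4: (2) [rapid_test_pos => discharge_ok]. Adds discharge_ok.
Derived: discharge_ok (round 4), notify_public_health (round 2), rapid_test_pos (round 3). order_xray never appears in any round.

order_xray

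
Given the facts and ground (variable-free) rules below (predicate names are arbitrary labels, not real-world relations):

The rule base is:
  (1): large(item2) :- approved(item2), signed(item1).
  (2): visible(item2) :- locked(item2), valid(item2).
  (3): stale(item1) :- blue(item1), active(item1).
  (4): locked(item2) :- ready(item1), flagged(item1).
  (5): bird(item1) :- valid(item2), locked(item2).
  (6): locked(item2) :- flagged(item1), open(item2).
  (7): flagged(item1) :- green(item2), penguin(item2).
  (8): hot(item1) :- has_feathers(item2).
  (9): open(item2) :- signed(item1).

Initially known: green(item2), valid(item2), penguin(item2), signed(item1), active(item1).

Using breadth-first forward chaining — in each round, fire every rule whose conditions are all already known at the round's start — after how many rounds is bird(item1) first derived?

3

Round 1: (7) [flagged(item1) :- green(item2), penguin(item2).]; (9) [open(item2) :- signed(item1).]. New: flagged(item1), open(item2).
Round 2: (6) [locked(item2) :- flagged(item1), open(item2).]. New: locked(item2).
Round 3: (2) [visible(item2) :- locked(item2), valid(item2).]; (5) [bird(item1) :- valid(item2), locked(item2).]. New: visible(item2), bird(item1).
bird(item1) first appears in round 3.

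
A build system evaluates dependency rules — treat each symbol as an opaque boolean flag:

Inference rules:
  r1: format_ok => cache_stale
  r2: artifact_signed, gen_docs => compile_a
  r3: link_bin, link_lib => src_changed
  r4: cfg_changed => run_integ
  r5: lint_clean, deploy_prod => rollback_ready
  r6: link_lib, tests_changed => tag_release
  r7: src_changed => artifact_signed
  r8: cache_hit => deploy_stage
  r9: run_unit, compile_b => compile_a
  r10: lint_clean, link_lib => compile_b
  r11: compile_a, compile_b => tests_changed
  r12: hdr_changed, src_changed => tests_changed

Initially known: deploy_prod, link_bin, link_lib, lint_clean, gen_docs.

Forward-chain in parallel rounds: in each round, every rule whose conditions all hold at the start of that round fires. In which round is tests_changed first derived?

4

[1] r3 [link_bin, link_lib => src_changed]; r5 [lint_clean, deploy_prod => rollback_ready]; r10 [lint_clean, link_lib => compile_b]. ⇒ new: src_changed, rollback_ready, compile_b.
[2] r7 [src_changed => artifact_signed]. ⇒ new: artifact_signed.
[3] r2 [artifact_signed, gen_docs => compile_a]. ⇒ new: compile_a.
[4] r11 [compile_a, compile_b => tests_changed]. ⇒ new: tests_changed.
tests_changed first appears in round 4.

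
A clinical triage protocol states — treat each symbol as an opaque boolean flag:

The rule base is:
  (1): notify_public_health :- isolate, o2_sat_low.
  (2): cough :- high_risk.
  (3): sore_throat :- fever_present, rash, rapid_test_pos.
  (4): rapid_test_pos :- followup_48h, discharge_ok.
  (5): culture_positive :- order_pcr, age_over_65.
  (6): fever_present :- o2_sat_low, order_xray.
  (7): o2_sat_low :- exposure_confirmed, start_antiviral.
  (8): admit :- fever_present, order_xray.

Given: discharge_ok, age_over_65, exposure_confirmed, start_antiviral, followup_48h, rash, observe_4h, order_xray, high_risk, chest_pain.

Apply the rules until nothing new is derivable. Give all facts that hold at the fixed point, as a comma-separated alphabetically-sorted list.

admit, age_over_65, chest_pain, cough, discharge_ok, exposure_confirmed, fever_present, followup_48h, high_risk, o2_sat_low, observe_4h, order_xray, rapid_test_pos, rash, sore_throat, start_antiviral

Round 1: (2) [cough :- high_risk.]; (4) [rapid_test_pos :- followup_48h, discharge_ok.]; (7) [o2_sat_low :- exposure_confirmed, start_antiviral.]. New: cough, rapid_test_pos, o2_sat_low.
Round 2: (6) [fever_present :- o2_sat_low, order_xray.]. New: fever_present.
Round 3: (3) [sore_throat :- fever_present, rash, rapid_test_pos.]; (8) [admit :- fever_present, order_xray.]. New: sore_throat, admit.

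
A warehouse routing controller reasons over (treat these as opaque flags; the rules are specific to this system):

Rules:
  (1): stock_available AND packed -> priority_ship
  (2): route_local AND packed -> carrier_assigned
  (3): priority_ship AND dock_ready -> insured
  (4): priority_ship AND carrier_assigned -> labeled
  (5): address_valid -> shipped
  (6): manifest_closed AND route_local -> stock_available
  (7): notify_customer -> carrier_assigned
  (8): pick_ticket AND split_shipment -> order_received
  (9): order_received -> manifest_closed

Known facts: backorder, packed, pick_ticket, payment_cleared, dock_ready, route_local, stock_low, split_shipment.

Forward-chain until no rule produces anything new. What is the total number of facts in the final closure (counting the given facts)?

15

[1] (2) [route_local AND packed -> carrier_assigned]; (8) [pick_ticket AND split_shipment -> order_received]. ⇒ new: carrier_assigned, order_received.
[2] (9) [order_received -> manifest_closed]. ⇒ new: manifest_closed.
[3] (6) [manifest_closed AND route_local -> stock_available]. ⇒ new: stock_available.
[4] (1) [stock_available AND packed -> priority_ship]. ⇒ new: priority_ship.
[5] (3) [priority_ship AND dock_ready -> insured]; (4) [priority_ship AND carrier_assigned -> labeled]. ⇒ new: insured, labeled.
Closure: {backorder, carrier_assigned, dock_ready, insured, labeled, manifest_closed, order_received, packed, payment_cleared, pick_ticket, priority_ship, route_local, split_shipment, stock_available, stock_low} — 15 facts.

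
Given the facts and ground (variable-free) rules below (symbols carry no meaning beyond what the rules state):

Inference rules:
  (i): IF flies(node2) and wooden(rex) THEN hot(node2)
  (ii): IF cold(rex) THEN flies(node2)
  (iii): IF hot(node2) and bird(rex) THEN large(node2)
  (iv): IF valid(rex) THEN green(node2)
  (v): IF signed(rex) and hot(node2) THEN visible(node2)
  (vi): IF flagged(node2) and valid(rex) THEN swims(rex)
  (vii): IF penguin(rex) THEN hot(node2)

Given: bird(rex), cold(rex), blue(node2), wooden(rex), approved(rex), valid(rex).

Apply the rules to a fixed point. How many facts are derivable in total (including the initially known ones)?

Round 1 — (ii), (iv), derive flies(node2), green(node2).
Round 2 — (i), derive hot(node2).
Round 3 — (iii), derive large(node2).
Closure: {approved(rex), bird(rex), blue(node2), cold(rex), flies(node2), green(node2), hot(node2), large(node2), valid(rex), wooden(rex)} — 10 facts.

10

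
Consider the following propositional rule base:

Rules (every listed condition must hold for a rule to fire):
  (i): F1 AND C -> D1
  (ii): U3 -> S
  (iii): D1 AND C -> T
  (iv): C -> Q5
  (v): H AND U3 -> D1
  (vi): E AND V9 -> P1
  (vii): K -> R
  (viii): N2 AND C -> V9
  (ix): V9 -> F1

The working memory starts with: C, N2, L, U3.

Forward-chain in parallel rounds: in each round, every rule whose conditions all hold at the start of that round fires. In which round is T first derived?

4

[1] (ii) [U3 -> S]; (iv) [C -> Q5]; (viii) [N2 AND C -> V9]. ⇒ new: S, Q5, V9.
[2] (ix) [V9 -> F1]. ⇒ new: F1.
[3] (i) [F1 AND C -> D1]. ⇒ new: D1.
[4] (iii) [D1 AND C -> T]. ⇒ new: T.
T first appears in round 4.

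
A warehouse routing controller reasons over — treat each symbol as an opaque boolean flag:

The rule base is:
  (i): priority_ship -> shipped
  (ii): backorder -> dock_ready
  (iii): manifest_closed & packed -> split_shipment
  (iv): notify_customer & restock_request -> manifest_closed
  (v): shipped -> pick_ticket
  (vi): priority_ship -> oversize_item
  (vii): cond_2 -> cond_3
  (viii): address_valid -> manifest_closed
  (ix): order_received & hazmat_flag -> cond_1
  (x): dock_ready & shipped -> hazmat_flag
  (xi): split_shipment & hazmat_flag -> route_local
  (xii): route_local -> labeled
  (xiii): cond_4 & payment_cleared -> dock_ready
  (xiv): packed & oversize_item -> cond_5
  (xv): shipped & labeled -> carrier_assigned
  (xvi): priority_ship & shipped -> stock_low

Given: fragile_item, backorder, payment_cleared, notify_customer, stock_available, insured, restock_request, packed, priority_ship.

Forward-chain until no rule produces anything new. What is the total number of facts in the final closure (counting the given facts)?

21

Round 1: (i) [priority_ship -> shipped]; (ii) [backorder -> dock_ready]; (iv) [notify_customer & restock_request -> manifest_closed]; (vi) [priority_ship -> oversize_item]. New: shipped, dock_ready, manifest_closed, oversize_item.
Round 2: (iii) [manifest_closed & packed -> split_shipment]; (v) [shipped -> pick_ticket]; (x) [dock_ready & shipped -> hazmat_flag]; (xiv) [packed & oversize_item -> cond_5]; (xvi) [priority_ship & shipped -> stock_low]. New: split_shipment, pick_ticket, hazmat_flag, cond_5, stock_low.
Round 3: (xi) [split_shipment & hazmat_flag -> route_local]. New: route_local.
Round 4: (xii) [route_local -> labeled]. New: labeled.
Round 5: (xv) [shipped & labeled -> carrier_assigned]. New: carrier_assigned.
Closure: {backorder, carrier_assigned, cond_5, dock_ready, fragile_item, hazmat_flag, insured, labeled, manifest_closed, notify_customer, oversize_item, packed, payment_cleared, pick_ticket, priority_ship, restock_request, route_local, shipped, split_shipment, stock_available, stock_low} — 21 facts.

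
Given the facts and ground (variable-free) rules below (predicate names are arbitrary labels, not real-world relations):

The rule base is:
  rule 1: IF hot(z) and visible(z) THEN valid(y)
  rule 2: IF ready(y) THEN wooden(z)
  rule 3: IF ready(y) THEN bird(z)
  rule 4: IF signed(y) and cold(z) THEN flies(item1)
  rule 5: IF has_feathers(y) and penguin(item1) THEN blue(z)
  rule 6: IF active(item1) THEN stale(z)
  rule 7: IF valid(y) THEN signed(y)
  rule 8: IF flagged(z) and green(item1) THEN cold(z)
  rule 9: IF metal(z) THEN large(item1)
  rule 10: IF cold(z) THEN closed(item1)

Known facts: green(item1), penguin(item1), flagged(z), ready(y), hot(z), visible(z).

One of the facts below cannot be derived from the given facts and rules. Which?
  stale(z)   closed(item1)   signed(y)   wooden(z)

stale(z)

[1] rule 1 [IF hot(z) and visible(z) THEN valid(y)]; rule 2 [IF ready(y) THEN wooden(z)]; rule 3 [IF ready(y) THEN bird(z)]; rule 8 [IF flagged(z) and green(item1) THEN cold(z)]. ⇒ new: valid(y), wooden(z), bird(z), cold(z).
[2] rule 7 [IF valid(y) THEN signed(y)]; rule 10 [IF cold(z) THEN closed(item1)]. ⇒ new: signed(y), closed(item1).
[3] rule 4 [IF signed(y) and cold(z) THEN flies(item1)]. ⇒ new: flies(item1).
Derived: signed(y) (round 2), closed(item1) (round 2), wooden(z) (round 1). stale(z) never appears in any round.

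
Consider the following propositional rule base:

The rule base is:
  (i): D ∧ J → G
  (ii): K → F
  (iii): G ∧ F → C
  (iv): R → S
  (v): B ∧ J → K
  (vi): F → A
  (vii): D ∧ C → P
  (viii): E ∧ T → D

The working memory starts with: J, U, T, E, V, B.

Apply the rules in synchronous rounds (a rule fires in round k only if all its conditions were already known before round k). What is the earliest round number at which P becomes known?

4

Round 1 — (v), (viii), derive K, D.
Round 2 — (i), (ii), derive G, F.
Round 3 — (iii), (vi), derive C, A.
Round 4 — (vii), derive P.
P first appears in round 4.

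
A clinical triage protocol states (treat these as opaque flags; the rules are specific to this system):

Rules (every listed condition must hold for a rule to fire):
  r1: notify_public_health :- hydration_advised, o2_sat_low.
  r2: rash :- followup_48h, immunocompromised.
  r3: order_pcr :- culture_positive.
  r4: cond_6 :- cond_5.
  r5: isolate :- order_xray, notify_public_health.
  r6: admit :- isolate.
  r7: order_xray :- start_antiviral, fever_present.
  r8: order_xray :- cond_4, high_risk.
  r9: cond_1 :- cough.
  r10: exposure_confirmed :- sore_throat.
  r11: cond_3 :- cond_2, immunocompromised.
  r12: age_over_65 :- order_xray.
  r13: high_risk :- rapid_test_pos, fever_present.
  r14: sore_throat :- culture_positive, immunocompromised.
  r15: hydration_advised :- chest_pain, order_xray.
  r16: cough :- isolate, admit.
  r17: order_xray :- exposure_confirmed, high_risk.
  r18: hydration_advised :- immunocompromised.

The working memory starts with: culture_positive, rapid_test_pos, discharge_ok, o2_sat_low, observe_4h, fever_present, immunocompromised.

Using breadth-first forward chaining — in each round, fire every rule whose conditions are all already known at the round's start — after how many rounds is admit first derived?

[1] r3 [order_pcr :- culture_positive.]; r13 [high_risk :- rapid_test_pos, fever_present.]; r14 [sore_throat :- culture_positive, immunocompromised.]; r18 [hydration_advised :- immunocompromised.]. ⇒ new: order_pcr, high_risk, sore_throat, hydration_advised.
[2] r1 [notify_public_health :- hydration_advised, o2_sat_low.]; r10 [exposure_confirmed :- sore_throat.]. ⇒ new: notify_public_health, exposure_confirmed.
[3] r17 [order_xray :- exposure_confirmed, high_risk.]. ⇒ new: order_xray.
[4] r5 [isolate :- order_xray, notify_public_health.]; r12 [age_over_65 :- order_xray.]. ⇒ new: isolate, age_over_65.
[5] r6 [admit :- isolate.]. ⇒ new: admit.
admit first appears in round 5.

5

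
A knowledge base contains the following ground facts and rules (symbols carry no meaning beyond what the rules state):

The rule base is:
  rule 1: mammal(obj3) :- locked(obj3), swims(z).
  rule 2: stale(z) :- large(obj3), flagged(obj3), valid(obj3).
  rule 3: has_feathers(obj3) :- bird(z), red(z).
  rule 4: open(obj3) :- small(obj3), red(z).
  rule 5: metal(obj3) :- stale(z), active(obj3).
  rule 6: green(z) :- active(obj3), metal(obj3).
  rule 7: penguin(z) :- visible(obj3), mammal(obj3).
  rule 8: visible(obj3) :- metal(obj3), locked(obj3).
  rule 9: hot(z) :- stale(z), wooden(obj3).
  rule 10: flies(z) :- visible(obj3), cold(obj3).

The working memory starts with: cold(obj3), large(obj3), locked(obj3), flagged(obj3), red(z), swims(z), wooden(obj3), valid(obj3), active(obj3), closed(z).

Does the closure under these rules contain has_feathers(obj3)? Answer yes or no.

Round 1 fires rule 1, rule 2, giving mammal(obj3), stale(z).
Round 2 fires rule 5, rule 9, giving metal(obj3), hot(z).
Round 3 fires rule 6, rule 8, giving green(z), visible(obj3).
Round 4 fires rule 7, rule 10, giving penguin(z), flies(z).
Fixed point reached. has_feathers(obj3) is concluded only by rule 3; rule 3 needs bird(z) (never derived).

no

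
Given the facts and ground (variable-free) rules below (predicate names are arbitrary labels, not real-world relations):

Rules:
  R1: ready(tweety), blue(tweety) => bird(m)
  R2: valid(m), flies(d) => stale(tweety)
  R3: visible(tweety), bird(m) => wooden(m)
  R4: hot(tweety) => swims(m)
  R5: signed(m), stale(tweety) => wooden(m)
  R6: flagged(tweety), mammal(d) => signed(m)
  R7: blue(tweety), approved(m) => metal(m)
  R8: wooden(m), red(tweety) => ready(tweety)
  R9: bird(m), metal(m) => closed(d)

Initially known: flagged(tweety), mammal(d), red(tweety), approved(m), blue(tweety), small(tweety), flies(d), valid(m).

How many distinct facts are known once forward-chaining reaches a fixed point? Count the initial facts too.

15

Round 1 fires R2, R6, R7, giving stale(tweety), signed(m), metal(m).
Round 2 fires R5, giving wooden(m).
Round 3 fires R8, giving ready(tweety).
Round 4 fires R1, giving bird(m).
Round 5 fires R9, giving closed(d).
Closure: {approved(m), bird(m), blue(tweety), closed(d), flagged(tweety), flies(d), mammal(d), metal(m), ready(tweety), red(tweety), signed(m), small(tweety), stale(tweety), valid(m), wooden(m)} — 15 facts.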